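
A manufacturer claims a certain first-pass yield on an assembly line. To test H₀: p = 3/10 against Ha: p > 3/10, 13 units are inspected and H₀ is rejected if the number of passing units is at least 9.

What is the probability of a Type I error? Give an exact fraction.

8061940287/2000000000000

α = P(reject H₀ | H₀ true) = P(K ≥ 9 | p = 3/10), with K ~ Binomial(13, 3/10).
P(K ≥ 9) = Σ_{j=9}^{13} C(13,j)·(3/10)^j·(7/10)^{13-j} = 8061940287/2000000000000.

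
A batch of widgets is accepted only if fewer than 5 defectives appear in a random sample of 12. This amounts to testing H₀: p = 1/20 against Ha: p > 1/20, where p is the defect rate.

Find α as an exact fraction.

Under H₀, K ~ Binomial(12, 1/20); the Type I error rate is P(K ≥ 5).
Computing the lower-tail complement: 1 − 409524655607633/409600000000000 = 75344392367/409600000000000.

75344392367/409600000000000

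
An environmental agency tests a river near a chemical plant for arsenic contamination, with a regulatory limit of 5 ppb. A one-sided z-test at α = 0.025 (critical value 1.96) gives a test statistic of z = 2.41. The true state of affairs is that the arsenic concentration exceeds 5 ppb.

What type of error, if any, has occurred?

No error — this is a correct decision.

The conventional null hypothesis is that the arsenic concentration is at or below 5 ppb (safe).
Since z = 2.41 > z* = 1.96, H₀ is rejected.
H₀ is false (actually the arsenic concentration exceeds 5 ppb).
The decision matches the true state — no error.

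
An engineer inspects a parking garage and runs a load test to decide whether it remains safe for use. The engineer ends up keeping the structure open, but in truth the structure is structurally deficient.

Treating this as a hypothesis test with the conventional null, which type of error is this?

The null hypothesis here is that the structure meets the required load capacity (safe).
'Keeping the structure open' corresponds to failing to reject H₀.
H₀ was not rejected but H₀ is false — a Type II error (false negative).

Type II error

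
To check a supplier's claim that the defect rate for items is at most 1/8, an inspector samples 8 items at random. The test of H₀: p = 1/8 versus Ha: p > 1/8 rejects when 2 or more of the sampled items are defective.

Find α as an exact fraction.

The significance level is the probability, assuming p = 1/8, of seeing 2 or more defectives in 8 draws.
α = 1 − P(X ≤ 1) = 1 − 12353145/16777216 = 4424071/16777216.

4424071/16777216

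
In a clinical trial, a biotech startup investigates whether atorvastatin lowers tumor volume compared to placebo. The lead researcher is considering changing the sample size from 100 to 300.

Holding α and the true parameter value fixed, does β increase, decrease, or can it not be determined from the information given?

A larger sample reduces the standard error, pulling the sampling distribution under Ha further from the non-rejection region.

It decreases.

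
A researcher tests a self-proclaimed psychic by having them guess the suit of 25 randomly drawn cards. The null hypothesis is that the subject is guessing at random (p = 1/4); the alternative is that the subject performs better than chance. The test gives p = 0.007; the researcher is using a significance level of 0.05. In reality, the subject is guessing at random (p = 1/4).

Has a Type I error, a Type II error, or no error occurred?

Since p = 0.007 < α = 0.05, H₀ is rejected.
H₀ is true (actually the subject is guessing at random (p = 1/4)).
Rejecting a true H₀ is a Type I error.

Type I error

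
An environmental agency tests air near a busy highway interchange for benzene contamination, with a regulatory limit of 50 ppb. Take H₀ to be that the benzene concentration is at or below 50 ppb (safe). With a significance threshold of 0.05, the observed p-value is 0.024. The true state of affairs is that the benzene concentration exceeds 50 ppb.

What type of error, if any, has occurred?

No error — this is a correct decision.

Since p = 0.024 < α = 0.05, H₀ is rejected.
H₀ is false (actually the benzene concentration exceeds 50 ppb).
The decision matches the true state — no error.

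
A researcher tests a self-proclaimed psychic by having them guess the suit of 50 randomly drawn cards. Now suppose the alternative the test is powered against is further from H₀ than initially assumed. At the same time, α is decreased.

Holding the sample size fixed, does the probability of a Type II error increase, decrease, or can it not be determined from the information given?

The first change alone would make β decrease; the second alone would make β increase. Which effect dominates depends on the magnitudes, which are not given.

Cannot be determined from the information given.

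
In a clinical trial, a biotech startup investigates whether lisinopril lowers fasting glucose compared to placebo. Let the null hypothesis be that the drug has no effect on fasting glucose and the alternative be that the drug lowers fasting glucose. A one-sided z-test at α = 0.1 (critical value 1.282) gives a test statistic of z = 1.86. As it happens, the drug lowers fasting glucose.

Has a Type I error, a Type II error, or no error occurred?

No error (correct decision).

Since z = 1.86 > z* = 1.282, H₀ is rejected.
H₀ is false (actually the drug lowers fasting glucose).
The decision matches the true state — no error.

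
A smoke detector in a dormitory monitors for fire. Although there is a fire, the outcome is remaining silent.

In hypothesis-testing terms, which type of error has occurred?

Type II error

The null hypothesis here is that there is no fire.
'Remaining silent' corresponds to failing to reject H₀.
H₀ was not rejected but H₀ is false — a Type II error (false negative).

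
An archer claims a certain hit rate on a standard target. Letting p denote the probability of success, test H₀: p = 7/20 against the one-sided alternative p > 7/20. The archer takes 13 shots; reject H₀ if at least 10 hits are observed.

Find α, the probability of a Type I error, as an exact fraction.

5149806264519/2048000000000000

The Type I error probability is α = P(K ≥ 10) computed under H₀, where K ~ Binomial(13, 7/20).
Adding the binomial terms for j = 10 through 13 with p = 7/20 yields 5149806264519/2048000000000000.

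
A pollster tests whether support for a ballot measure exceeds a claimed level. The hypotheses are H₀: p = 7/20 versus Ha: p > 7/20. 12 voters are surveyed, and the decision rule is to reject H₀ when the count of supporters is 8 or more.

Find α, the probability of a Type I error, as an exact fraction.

α = P(reject H₀ | H₀ true) = P(X ≥ 8 | p = 7/20), with X ~ Binomial(12, 7/20).
Adding the binomial terms for j = 8 through 12 with p = 7/20 yields 10447854386753/409600000000000.

10447854386753/409600000000000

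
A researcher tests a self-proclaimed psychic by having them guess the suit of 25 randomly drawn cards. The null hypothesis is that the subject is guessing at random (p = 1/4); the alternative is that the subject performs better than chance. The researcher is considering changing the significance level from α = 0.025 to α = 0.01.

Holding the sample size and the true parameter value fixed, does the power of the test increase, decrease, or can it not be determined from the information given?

Lowering α raises the bar for rejection; under Ha, the test now fails to reject on outcomes it previously would have rejected.
Since power = 1 − β and β increases, power decreases.

It decreases.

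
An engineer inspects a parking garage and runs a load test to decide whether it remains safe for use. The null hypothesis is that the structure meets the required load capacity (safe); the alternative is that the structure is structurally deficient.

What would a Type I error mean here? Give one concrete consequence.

A Type I error would mean concluding that the structure is structurally deficient when in fact the structure meets the required load capacity (safe). Consequence: a sound structure is closed unnecessarily, at significant cost and disruption.

A Type I error is rejecting H₀ when H₀ is true.
Here that means closing the structure for repairs when actually the structure meets the required load capacity (safe).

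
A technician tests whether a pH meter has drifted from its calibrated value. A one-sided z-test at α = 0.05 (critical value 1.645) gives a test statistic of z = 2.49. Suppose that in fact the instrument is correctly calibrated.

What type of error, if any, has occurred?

The conventional null hypothesis is that the instrument is correctly calibrated.
Since z = 2.49 > z* = 1.645, H₀ is rejected.
H₀ is true (actually the instrument is correctly calibrated).
Rejecting a true H₀ is a Type I error.

Type I error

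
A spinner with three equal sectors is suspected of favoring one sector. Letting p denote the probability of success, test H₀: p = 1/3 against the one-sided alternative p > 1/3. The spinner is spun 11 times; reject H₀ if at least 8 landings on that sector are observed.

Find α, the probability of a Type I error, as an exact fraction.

α = P(reject H₀ | H₀ true) = P(K ≥ 8 | p = 1/3), with K ~ Binomial(11, 1/3).
P(K ≥ 8) = Σ_{j=8}^{11} C(11,j)·(1/3)^j·(2/3)^{11-j} = 521/59049.

521/59049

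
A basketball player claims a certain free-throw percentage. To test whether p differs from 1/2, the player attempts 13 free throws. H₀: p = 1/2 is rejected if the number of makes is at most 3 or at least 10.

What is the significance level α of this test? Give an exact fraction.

189/2048

The significance level is the null-hypothesis probability of the rejection region {≤3} ∪ {≥10}.
The two tails are symmetric, so α = 2·(1 + 13 + 78 + 286)/2^13 = 756/8192 = 189/2048.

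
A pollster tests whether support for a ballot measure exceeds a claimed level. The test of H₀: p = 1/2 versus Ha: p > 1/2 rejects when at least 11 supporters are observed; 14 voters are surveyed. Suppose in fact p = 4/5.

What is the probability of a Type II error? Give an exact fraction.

1842102761/6103515625

β = P(fail to reject H₀ | Ha true) = P(X ≤ 10 | p = 4/5), X ~ Binomial(14, 4/5).
Equivalently, β = 1 − P(X ≥ 11) = 1842102761/6103515625.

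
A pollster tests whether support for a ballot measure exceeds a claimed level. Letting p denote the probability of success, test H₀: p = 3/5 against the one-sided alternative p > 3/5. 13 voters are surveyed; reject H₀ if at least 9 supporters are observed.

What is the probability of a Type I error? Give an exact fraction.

The Type I error probability is α = P(K ≥ 9) computed under H₀, where K ~ Binomial(13, 3/5).
P(K ≥ 9) = Σ_{j=9}^{13} C(13,j)·(3/5)^j·(2/5)^{13-j} = 86191857/244140625.

86191857/244140625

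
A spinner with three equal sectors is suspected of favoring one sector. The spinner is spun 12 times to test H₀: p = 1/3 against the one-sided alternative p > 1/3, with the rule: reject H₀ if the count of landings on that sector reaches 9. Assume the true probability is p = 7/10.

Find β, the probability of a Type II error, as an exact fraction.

A Type II error is failing to reject when Ha holds: with p = 7/10, β = P(X ≤ 8).
Equivalently, β = 1 − P(X ≥ 9) = 101496845313/200000000000.

101496845313/200000000000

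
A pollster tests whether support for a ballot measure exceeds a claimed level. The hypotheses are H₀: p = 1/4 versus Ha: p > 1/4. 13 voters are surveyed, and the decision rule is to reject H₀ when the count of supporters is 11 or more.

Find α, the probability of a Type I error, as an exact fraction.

Under H₀, K ~ Binomial(13, 1/4), and α = P(K ≥ 11).
Summing C(13,j)(1/4)^j(3/4)^{13−j} for j = 11,…,13 gives 371/33554432.

371/33554432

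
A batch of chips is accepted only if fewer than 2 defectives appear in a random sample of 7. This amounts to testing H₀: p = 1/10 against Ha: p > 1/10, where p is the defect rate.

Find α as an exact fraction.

93559/625000

The significance level is the probability, assuming p = 1/10, of seeing 2 or more defectives in 7 draws.
Computing the lower-tail complement: 1 − 531441/625000 = 93559/625000.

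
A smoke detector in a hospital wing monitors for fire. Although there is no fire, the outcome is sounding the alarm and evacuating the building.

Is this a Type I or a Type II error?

Type I error

The null hypothesis here is that there is no fire.
'Sounding the alarm and evacuating the building' corresponds to rejecting H₀.
H₀ was rejected but H₀ is true — a Type I error (false positive).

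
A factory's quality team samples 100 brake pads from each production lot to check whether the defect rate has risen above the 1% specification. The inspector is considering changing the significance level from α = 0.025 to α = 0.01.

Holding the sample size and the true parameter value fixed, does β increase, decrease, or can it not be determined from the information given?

It increases.

Lowering α raises the bar for rejection; under Ha, the test now fails to reject on outcomes it previously would have rejected.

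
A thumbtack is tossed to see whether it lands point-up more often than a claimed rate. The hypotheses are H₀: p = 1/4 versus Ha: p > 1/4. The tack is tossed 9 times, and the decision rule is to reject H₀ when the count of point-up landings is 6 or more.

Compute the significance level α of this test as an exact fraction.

655/65536

α = P(reject H₀ | H₀ true) = P(K ≥ 6 | p = 1/4), with K ~ Binomial(9, 1/4).
Adding the binomial terms for j = 6 through 9 with p = 1/4 yields 655/65536.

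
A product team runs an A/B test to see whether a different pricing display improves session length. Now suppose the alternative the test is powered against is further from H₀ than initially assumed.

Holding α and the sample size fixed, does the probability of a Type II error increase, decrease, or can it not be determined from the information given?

The further the true parameter sits from the null value, the more of the Ha sampling distribution falls in the rejection region.

It decreases.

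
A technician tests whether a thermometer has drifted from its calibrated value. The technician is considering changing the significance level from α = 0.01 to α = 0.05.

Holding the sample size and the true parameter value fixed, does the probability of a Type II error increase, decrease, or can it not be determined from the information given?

Relaxing α lowers the evidence threshold; under Ha, outcomes that previously fell short now trigger rejection.

It decreases.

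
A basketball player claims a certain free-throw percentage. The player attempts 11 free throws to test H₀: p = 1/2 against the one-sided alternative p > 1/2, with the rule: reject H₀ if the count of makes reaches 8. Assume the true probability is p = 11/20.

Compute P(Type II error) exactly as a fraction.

β = P(fail to reject H₀ | Ha true) = P(K ≤ 7 | p = 11/20), K ~ Binomial(11, 11/20).
Equivalently, β = 1 − P(K ≥ 8) = 828290341647/1024000000000.

828290341647/1024000000000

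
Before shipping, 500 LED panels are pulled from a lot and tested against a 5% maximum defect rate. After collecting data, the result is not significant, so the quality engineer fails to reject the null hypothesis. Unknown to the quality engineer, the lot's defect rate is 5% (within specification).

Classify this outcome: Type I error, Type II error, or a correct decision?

The conventional null hypothesis here is that the lot's defect rate is 5% (within specification).
The test retained a true H₀ — the decision matches the true state.

Neither — the decision is correct.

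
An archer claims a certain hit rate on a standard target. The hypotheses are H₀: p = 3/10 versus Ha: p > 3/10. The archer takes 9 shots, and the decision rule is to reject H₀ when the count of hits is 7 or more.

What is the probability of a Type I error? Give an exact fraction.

Under H₀, Y ~ Binomial(9, 3/10), and α = P(Y ≥ 7).
P(Y ≥ 7) = Σ_{j=7}^{9} C(9,j)·(3/10)^j·(7/10)^{9-j} = 2145447/500000000.

2145447/500000000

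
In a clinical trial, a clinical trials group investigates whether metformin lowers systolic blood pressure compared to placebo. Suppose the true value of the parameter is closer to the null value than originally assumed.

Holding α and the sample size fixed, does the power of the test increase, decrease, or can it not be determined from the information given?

It decreases.

A smaller true effect puts the Ha sampling distribution closer to H₀, so more of it falls in the non-rejection region.
Since power = 1 − β and β increases, power decreases.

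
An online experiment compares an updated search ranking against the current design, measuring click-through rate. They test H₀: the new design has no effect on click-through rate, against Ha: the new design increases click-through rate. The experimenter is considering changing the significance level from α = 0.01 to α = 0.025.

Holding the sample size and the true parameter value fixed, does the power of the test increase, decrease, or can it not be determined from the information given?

It increases.

A larger α widens the rejection region, so when the alternative is true more outcomes lead to rejection — failing to reject becomes less likely.
Since power = 1 − β and β decreases, power increases.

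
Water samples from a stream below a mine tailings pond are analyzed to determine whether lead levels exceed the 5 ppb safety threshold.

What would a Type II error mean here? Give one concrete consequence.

With the conventional null hypothesis that the lead concentration is at or below 5 ppb (safe):
A Type II error is failing to reject H₀ when H₀ is false.
Here that means certifying the site as safe when actually the lead concentration exceeds 5 ppb.

A Type II error would mean concluding that the lead concentration is at or below 5 ppb (safe) (or at least failing to establish that the lead concentration exceeds 5 ppb) when in fact the lead concentration exceeds 5 ppb. Consequence: a site with unsafe lead levels is certified clean, and people continue to be exposed.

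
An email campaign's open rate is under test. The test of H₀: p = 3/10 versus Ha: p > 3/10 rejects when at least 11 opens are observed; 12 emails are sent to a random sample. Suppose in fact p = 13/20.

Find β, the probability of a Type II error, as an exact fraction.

3922160441778411/4096000000000000

Under the alternative p = 13/20, S ~ Binomial(12, 13/20); β is the probability the test does not reject, P(S < 11).
Adding the binomial probabilities P(S=0)+…+P(S=10) at p = 13/20 gives 3922160441778411/4096000000000000.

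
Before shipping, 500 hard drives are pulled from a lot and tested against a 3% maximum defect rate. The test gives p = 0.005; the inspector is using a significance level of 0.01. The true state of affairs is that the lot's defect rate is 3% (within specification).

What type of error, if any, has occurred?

Type I error

The conventional null hypothesis is that the lot's defect rate is 3% (within specification).
Since p = 0.005 < α = 0.01, H₀ is rejected.
H₀ is true (actually the lot's defect rate is 3% (within specification)).
Rejecting a true H₀ is a Type I error.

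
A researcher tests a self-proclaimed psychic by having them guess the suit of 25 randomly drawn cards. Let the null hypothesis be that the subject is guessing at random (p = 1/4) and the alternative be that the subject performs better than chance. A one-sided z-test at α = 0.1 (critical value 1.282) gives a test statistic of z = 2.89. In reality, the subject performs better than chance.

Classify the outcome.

No error (correct decision).

Since z = 2.89 > z* = 1.282, H₀ is rejected.
H₀ is false (actually the subject performs better than chance).
The decision matches the true state — no error.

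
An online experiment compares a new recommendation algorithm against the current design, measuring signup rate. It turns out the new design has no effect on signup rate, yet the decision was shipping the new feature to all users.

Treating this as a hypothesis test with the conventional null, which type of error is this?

Type I error

The null hypothesis here is that the new design has no effect on signup rate.
'Shipping the new feature to all users' corresponds to rejecting H₀.
H₀ was rejected but H₀ is true — a Type I error (false positive).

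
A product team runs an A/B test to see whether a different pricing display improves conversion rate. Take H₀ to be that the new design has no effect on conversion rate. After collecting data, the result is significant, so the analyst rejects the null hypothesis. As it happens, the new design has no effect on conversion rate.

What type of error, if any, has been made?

H₀ was rejected, but H₀ is actually true.
Rejecting a true null hypothesis is a Type I error (false positive).

Type I error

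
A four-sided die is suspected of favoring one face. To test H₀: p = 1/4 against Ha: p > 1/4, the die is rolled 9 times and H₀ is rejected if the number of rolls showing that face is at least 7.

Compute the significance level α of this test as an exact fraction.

α = P(reject H₀ | H₀ true) = P(K ≥ 7 | p = 1/4), with K ~ Binomial(9, 1/4).
P(K ≥ 7) = Σ_{j=7}^{9} C(9,j)·(1/4)^j·(3/4)^{9-j} = 11/8192.

11/8192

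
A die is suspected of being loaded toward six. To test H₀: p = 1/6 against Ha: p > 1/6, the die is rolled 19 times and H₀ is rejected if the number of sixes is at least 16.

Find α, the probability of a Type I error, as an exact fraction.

581/2821109907456

The Type I error probability is α = P(X ≥ 16) computed under H₀, where X ~ Binomial(19, 1/6).
P(X ≥ 16) = Σ_{j=16}^{19} C(19,j)·(1/6)^j·(5/6)^{19-j} = 581/2821109907456.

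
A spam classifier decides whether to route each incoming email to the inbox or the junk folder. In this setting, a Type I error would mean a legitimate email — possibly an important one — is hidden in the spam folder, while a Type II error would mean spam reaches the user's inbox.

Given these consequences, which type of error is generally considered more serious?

Type I error

The Type I consequence (a legitimate email — possibly an important one — is hidden in the spam folder) is more severe than the Type II consequence (spam reaches the user's inbox).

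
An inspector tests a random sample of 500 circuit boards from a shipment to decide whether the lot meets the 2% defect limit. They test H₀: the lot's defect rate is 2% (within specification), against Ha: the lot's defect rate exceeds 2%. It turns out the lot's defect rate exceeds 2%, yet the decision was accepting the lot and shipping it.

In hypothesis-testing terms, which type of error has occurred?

Type II error

'Accepting the lot and shipping it' corresponds to failing to reject H₀.
H₀ was not rejected but H₀ is false — a Type II error (false negative).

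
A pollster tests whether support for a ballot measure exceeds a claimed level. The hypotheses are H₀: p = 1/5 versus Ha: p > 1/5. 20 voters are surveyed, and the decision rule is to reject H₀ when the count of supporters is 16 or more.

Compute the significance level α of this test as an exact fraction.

The Type I error probability is α = P(X ≥ 16) computed under H₀, where X ~ Binomial(20, 1/5).
Adding the binomial terms for j = 16 through 20 with p = 1/5 yields 1316401/95367431640625.

1316401/95367431640625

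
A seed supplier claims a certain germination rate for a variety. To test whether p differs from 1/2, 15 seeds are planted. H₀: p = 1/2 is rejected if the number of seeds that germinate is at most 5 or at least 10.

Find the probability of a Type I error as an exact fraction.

309/1024

α = P(Y ≤ 5 or Y ≥ 10 | p = 1/2), Y ~ Binomial(15, 1/2).
The two tails are symmetric, so α = 2·(1 + 15 + 105 + 455 + 1365 + 3003)/2^15 = 9888/32768 = 309/1024.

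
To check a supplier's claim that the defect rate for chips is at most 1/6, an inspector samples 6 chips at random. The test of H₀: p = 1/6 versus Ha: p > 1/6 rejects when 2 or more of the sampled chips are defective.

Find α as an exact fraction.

12281/46656

α = P(reject H₀ | H₀ true) = P(X ≥ 2 | p = 1/6), X ~ Binomial(6, 1/6).
Via the complement, α = 1 − Σ_{j=0}^{1} C(6,j)(1/6)^j(5/6)^{6-j} = 12281/46656.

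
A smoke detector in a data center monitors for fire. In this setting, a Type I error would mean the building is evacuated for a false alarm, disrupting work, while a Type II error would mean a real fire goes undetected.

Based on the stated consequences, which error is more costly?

Type II error

The Type II consequence (a real fire goes undetected) is more severe than the Type I consequence (the building is evacuated for a false alarm, disrupting work).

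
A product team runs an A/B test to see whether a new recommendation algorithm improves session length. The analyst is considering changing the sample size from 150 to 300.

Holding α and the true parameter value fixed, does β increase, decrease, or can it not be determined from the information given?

It decreases.

A larger sample reduces the standard error, pulling the sampling distribution under Ha further from the non-rejection region.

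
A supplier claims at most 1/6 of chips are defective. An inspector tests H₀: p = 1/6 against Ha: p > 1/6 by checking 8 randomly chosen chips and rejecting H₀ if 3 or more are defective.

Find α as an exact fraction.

Under H₀, S ~ Binomial(8, 1/6); the Type I error rate is P(S ≥ 3).
Computing the lower-tail complement: 1 − 484375/559872 = 75497/559872.

75497/559872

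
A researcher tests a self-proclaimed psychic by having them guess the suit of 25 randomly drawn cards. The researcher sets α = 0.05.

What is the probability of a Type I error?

0.05

The significance level α is, by definition, the probability of a Type I error — P(reject H₀ | H₀ true).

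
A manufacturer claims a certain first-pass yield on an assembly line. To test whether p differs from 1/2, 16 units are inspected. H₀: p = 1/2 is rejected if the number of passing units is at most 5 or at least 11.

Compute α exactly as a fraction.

6885/32768

α = P(Y ≤ 5 or Y ≥ 11 | p = 1/2), Y ~ Binomial(16, 1/2).
The two tails are symmetric, so α = 2·(1 + 16 + 120 + 560 + 1820 + 4368)/2^16 = 13770/65536 = 6885/32768.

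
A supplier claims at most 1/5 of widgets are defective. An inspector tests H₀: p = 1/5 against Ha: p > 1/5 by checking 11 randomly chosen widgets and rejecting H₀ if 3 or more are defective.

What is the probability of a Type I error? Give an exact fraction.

α = P(reject H₀ | H₀ true) = P(S ≥ 3 | p = 1/5), S ~ Binomial(11, 1/5).
α = 1 − P(S ≤ 2) = 1 − 6029312/9765625 = 3736313/9765625.

3736313/9765625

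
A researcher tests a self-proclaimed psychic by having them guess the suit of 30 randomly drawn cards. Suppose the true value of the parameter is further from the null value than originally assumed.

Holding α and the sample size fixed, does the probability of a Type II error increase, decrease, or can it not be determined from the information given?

It decreases.

A larger true effect moves the Ha sampling distribution further from the H₀ critical value, making rejection more likely when Ha is true.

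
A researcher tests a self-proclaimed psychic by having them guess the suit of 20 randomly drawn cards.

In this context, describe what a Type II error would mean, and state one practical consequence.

A Type II error would mean concluding that the subject is guessing at random (p = 1/4) (or at least failing to establish that the subject performs better than chance) when in fact the subject performs better than chance. Consequence: genuine ability (if it existed) would go unrecognized.

With the conventional null hypothesis that the subject is guessing at random (p = 1/4):
A Type II error is failing to reject H₀ when H₀ is false.
Here that means concluding there is no evidence of ability when actually the subject performs better than chance.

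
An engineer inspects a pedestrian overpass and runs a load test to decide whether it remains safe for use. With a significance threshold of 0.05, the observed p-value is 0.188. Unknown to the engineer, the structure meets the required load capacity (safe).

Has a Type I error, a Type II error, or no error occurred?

The conventional null hypothesis is that the structure meets the required load capacity (safe).
Since p = 0.188 ≥ α = 0.05, H₀ is not rejected.
H₀ is true (actually the structure meets the required load capacity (safe)).
The decision matches the true state — no error.

No error (correct decision).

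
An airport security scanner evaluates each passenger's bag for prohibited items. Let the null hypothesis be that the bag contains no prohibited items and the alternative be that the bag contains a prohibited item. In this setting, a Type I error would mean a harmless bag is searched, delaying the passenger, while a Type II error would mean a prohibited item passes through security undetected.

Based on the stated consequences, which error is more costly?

The Type II consequence (a prohibited item passes through security undetected) is more severe than the Type I consequence (a harmless bag is searched, delaying the passenger).

Type II error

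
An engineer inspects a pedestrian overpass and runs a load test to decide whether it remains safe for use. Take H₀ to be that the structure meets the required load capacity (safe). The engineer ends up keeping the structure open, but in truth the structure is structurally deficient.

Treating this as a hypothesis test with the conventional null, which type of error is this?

Type II error

'Keeping the structure open' corresponds to failing to reject H₀.
H₀ was not rejected but H₀ is false — a Type II error (false negative).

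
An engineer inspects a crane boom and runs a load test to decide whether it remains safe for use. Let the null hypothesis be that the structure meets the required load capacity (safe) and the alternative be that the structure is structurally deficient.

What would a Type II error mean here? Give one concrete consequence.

A Type II error would mean concluding that the structure meets the required load capacity (safe) (or at least failing to establish that the structure is structurally deficient) when in fact the structure is structurally deficient. Consequence: a deficient structure remains in service and may fail under load.

A Type II error is failing to reject H₀ when H₀ is false.
Here that means keeping the structure open when actually the structure is structurally deficient.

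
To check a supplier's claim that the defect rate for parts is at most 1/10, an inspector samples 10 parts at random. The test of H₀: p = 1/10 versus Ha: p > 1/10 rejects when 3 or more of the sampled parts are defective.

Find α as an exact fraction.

87738533/1250000000

α = P(reject H₀ | H₀ true) = P(Y ≥ 3 | p = 1/10), Y ~ Binomial(10, 1/10).
α = 1 − P(Y ≤ 2) = 1 − 1162261467/1250000000 = 87738533/1250000000.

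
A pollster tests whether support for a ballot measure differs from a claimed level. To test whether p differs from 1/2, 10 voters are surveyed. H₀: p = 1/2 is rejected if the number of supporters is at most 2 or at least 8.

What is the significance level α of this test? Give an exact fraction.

7/64

Under H₀, X ~ Binomial(10, 1/2); α is the probability of landing in either tail, P(X ≤ 2) + P(X ≥ 8).
The two tails are symmetric, so α = 2·(1 + 10 + 45)/2^10 = 112/1024 = 7/64.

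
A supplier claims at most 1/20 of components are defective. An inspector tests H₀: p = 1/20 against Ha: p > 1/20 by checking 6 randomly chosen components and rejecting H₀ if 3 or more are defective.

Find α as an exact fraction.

14271/6400000

α = P(reject H₀ | H₀ true) = P(S ≥ 3 | p = 1/20), S ~ Binomial(6, 1/20).
Computing the lower-tail complement: 1 − 6385729/6400000 = 14271/6400000.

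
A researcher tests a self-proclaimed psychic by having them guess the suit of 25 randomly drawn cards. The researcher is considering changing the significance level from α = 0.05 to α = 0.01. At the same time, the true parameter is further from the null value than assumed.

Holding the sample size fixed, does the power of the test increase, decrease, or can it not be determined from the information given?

The first change alone would make β increase; the second alone would make β decrease. Which effect dominates depends on the magnitudes, which are not given.
Since power = 1 − β, the effect on power is likewise indeterminate.

Cannot be determined from the information given.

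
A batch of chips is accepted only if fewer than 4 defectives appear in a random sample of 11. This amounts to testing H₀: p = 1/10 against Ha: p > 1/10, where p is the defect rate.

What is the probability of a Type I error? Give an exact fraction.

46336903/2500000000

α = P(reject H₀ | H₀ true) = P(Y ≥ 4 | p = 1/10), Y ~ Binomial(11, 1/10).
Computing the lower-tail complement: 1 − 2453663097/2500000000 = 46336903/2500000000.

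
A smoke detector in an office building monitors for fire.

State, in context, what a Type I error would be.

A Type I error would mean concluding that there is a fire when in fact there is no fire.

With the conventional null hypothesis that there is no fire:
A Type I error is rejecting H₀ when H₀ is true.
Here that means sounding the alarm and evacuating the building when actually there is no fire.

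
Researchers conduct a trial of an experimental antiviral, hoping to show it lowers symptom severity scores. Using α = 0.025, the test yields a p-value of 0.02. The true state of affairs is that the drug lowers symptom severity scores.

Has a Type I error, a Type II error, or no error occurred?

No error — this is a correct decision.

The conventional null hypothesis is that the drug has no effect on symptom severity scores.
Since p = 0.02 < α = 0.025, H₀ is rejected.
H₀ is false (actually the drug lowers symptom severity scores).
The decision matches the true state — no error.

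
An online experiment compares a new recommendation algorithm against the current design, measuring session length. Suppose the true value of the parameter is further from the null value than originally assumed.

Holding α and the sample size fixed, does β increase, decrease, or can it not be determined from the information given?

It decreases.

The further the true parameter sits from the null value, the more of the Ha sampling distribution falls in the rejection region.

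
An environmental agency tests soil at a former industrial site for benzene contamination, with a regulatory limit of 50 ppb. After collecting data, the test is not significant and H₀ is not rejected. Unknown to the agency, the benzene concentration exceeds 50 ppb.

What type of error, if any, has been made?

Type II error

The conventional null hypothesis here is that the benzene concentration is at or below 50 ppb (safe).
H₀ was not rejected, but H₀ is actually false.
Failing to reject a false null hypothesis is a Type II error (false negative).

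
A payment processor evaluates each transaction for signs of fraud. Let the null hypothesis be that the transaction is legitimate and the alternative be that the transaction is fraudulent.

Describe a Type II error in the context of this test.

A Type II error is failing to reject H₀ when H₀ is false.
Here that means approving the transaction when actually the transaction is fraudulent.

A Type II error would mean concluding that the transaction is legitimate (or at least failing to establish that the transaction is fraudulent) when in fact the transaction is fraudulent.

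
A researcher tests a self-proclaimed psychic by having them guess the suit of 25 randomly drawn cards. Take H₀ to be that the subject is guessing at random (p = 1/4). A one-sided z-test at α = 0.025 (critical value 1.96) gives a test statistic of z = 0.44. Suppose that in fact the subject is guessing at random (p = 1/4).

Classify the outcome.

Since z = 0.44 ≤ z* = 1.96, H₀ is not rejected.
H₀ is true (actually the subject is guessing at random (p = 1/4)).
The decision matches the true state — no error.

No error (correct decision).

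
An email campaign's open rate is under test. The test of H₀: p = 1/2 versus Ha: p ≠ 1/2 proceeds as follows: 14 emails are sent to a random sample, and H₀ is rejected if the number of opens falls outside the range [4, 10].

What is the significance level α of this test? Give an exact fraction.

α = P(S ≤ 3 or S ≥ 11 | p = 1/2), S ~ Binomial(14, 1/2).
The two tails are symmetric, so α = 2·(1 + 14 + 91 + 364)/2^14 = 940/16384 = 235/4096.

235/4096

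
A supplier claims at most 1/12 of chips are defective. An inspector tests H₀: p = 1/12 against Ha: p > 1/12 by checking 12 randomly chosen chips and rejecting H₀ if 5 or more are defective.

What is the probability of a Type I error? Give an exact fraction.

The significance level is the probability, assuming p = 1/12, of seeing 5 or more defectives in 12 draws.
Via the complement, α = 1 − Σ_{j=0}^{4} C(12,j)(1/12)^j(11/12)^{12-j} = 2867643737/1486016741376.

2867643737/1486016741376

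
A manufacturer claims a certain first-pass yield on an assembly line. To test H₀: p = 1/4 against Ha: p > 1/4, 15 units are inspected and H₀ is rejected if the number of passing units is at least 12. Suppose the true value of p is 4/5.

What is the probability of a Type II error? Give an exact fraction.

Under the alternative p = 4/5, K ~ Binomial(15, 4/5); β is the probability the test does not reject, P(K < 12).
Adding the binomial probabilities P(K=0)+…+P(K=11) at p = 4/5 gives 10737240461/30517578125.

10737240461/30517578125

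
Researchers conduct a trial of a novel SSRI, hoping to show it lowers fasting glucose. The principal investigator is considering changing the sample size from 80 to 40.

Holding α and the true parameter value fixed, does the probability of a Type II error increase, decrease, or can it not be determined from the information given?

It increases.

Reducing n widens both sampling distributions, so the test has less ability to distinguish Ha from H₀.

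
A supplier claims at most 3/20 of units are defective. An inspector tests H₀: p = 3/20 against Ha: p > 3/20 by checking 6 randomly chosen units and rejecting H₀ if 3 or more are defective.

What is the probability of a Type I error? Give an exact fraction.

α = P(reject H₀ | H₀ true) = P(Y ≥ 3 | p = 3/20), Y ~ Binomial(6, 3/20).
Computing the lower-tail complement: 1 − 6097033/6400000 = 302967/6400000.

302967/6400000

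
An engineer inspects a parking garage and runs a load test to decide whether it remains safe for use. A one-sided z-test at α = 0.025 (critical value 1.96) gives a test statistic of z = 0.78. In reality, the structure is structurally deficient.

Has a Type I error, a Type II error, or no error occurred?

The conventional null hypothesis is that the structure meets the required load capacity (safe).
Since z = 0.78 ≤ z* = 1.96, H₀ is not rejected.
H₀ is false (actually the structure is structurally deficient).
Failing to reject a false H₀ is a Type II error.

Type II error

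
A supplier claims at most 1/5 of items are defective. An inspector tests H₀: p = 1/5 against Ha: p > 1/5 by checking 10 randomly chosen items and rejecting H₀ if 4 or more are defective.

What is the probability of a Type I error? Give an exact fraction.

The significance level is the probability, assuming p = 1/5, of seeing 4 or more defectives in 10 draws.
Computing the lower-tail complement: 1 − 8585216/9765625 = 1180409/9765625.

1180409/9765625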